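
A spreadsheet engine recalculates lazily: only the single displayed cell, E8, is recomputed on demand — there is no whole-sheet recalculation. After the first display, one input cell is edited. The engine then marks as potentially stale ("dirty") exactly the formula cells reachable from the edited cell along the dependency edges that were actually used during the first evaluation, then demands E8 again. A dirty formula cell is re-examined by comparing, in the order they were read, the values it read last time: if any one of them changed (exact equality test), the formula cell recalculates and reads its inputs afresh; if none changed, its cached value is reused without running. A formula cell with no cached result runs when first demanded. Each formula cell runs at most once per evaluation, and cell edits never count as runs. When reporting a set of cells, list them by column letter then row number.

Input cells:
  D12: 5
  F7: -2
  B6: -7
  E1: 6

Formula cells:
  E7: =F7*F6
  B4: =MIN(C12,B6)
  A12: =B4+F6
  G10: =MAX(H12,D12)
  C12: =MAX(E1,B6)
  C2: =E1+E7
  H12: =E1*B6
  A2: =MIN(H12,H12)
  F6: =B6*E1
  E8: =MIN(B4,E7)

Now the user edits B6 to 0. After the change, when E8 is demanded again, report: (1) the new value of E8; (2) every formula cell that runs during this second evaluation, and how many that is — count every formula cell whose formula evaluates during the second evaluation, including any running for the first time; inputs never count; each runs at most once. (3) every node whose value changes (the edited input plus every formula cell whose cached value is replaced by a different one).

First evaluation (everything demanded from the output):
  C12 = MAX(6, -7) = 6
  B4 = MIN(6, -7) = -7
  F6 = -7 * 6 = -42
  E7 = -2 * -42 = 84
  E8 = MIN(-7, 84) = -7

Propagation after the edit:
  C12: runs — B6 -7->0; result 6 (same value as before).
  B4: runs — B6 -7->0; result 0.
  F6: runs — B6 -7->0; result 0.
  E7: runs — F6 -42->0; result 0.
  E8: runs — B4 -7->0; E7 84->0; result 0.

New value of E8: 0.
Formula cells that run: B4, C12, E7, E8, F6 — 5 in total.
Values that change: B4, B6, E7, E8, F6.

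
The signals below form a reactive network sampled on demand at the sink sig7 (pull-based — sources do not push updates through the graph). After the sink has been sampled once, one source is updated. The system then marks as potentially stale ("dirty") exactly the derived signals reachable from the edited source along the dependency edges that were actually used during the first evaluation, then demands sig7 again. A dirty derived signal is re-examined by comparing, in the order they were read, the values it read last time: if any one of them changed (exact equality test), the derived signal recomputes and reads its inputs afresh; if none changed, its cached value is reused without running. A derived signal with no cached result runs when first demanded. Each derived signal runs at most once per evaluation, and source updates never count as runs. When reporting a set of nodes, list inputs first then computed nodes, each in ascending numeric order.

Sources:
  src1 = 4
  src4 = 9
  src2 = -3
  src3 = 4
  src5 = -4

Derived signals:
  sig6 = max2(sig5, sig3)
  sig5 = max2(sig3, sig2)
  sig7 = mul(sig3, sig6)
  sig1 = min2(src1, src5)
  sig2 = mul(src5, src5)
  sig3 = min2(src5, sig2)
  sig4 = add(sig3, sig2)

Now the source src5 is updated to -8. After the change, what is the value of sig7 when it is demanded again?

sig7 now evaluates to -512.

Initial pass — values computed on the first demand:
  sig2 = mul(-4, -4) = 16
  sig3 = min2(-4, 16) = -4
  sig5 = max2(-4, 16) = 16
  sig6 = max2(16, -4) = 16
  sig7 = mul(-4, 16) = -64

Second demand — change propagation:
  sig2: re-runs because src5 -4->-8; src5 -4->-8; new result 64.
  sig3: re-runs because src5 -4->-8; sig2 16->64; new result -8.
  sig5: re-runs because sig3 -4->-8; sig2 16->64; new result 64.
  sig6: re-runs because sig5 16->64; sig3 -4->-8; new result 64.
  sig7: re-runs because sig3 -4->-8; sig6 16->64; new result -512.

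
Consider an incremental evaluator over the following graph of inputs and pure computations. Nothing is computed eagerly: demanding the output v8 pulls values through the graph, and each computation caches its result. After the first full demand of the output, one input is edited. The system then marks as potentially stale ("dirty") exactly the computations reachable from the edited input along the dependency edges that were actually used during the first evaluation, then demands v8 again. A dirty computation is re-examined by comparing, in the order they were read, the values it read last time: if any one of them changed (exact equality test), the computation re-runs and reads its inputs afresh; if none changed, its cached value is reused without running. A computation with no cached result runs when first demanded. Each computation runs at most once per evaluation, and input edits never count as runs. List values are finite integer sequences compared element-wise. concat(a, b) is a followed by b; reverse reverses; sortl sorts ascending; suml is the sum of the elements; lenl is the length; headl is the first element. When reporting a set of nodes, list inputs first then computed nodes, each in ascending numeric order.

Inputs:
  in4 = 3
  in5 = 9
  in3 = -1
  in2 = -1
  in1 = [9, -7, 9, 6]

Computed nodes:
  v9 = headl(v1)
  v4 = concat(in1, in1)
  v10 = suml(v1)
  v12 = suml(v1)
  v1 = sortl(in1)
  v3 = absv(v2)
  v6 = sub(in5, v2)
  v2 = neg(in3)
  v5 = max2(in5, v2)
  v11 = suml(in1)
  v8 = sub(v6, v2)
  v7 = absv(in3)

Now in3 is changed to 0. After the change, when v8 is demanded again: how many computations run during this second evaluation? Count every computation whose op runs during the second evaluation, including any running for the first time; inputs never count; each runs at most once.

Run set: v2, v6, v8 (3 run).

Initial pass — values computed on the first demand:
  v2 = neg(-1) = 1
  v6 = sub(9, 1) = 8
  v8 = sub(8, 1) = 7

Second demand — change propagation:
  v2: re-runs because in3 -1->0; new result 0.
  v6: re-runs because v2 1->0; new result 9.
  v8: re-runs because v6 8->9; v2 1->0; new result 9.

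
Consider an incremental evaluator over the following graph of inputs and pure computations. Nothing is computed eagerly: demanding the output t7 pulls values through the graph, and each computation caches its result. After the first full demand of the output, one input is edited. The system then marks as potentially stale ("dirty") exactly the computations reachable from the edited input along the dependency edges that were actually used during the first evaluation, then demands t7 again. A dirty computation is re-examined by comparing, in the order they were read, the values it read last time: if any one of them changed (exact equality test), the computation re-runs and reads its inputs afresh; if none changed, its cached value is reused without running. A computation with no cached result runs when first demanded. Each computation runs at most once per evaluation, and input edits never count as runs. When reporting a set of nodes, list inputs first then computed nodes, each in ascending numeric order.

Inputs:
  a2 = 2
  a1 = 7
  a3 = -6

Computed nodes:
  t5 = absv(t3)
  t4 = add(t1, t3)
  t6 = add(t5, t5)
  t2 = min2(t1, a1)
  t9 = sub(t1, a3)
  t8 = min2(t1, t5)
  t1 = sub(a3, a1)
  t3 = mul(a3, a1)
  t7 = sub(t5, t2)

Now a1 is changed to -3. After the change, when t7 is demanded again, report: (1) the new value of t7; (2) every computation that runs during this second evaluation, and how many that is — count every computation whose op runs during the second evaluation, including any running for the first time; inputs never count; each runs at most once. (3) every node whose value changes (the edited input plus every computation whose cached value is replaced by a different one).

t7 now evaluates to 21.
Run set: t1, t2, t3, t5, t7 (5 run).
Changed values: a1, t1, t2, t3, t5, t7.

Initial pass — values computed on the first demand:
  t1 = sub(-6, 7) = -13
  t2 = min2(-13, 7) = -13
  t3 = mul(-6, 7) = -42
  t5 = absv(-42) = 42
  t7 = sub(42, -13) = 55

Second demand — change propagation:
  t1: re-runs because a1 7->-3; new result -3.
  t2: re-runs because t1 -13->-3; a1 7->-3; new result -3.
  t3: re-runs because a1 7->-3; new result 18.
  t5: re-runs because t3 -42->18; new result 18.
  t7: re-runs because t5 42->18; t2 -13->-3; new result 21.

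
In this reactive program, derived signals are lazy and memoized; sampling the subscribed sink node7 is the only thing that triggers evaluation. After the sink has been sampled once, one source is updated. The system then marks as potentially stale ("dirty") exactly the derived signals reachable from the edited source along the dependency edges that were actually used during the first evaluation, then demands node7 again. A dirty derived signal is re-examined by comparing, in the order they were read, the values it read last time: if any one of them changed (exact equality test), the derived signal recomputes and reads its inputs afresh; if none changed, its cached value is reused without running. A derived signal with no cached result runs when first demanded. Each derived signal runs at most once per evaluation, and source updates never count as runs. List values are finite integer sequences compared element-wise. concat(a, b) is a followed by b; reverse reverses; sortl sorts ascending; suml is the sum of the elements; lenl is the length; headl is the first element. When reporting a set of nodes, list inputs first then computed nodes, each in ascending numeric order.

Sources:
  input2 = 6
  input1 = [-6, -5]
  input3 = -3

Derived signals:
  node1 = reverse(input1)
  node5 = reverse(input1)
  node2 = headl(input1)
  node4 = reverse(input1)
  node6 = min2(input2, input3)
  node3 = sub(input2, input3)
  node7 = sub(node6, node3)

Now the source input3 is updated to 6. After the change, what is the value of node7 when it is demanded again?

Demanding node7 again yields 6.

First demand of the output computes:
  node3 = sub(6, -3) = 9
  node6 = min2(6, -3) = -3
  node7 = sub(-3, 9) = -12

After the edit, cleaning proceeds:
  node3: a read changed (input3 -3->6) — executes, giving 0.
  node6: a read changed (input3 -3->6) — executes, giving 6.
  node7: a read changed (node6 -3->6; node3 9->0) — executes, giving 6.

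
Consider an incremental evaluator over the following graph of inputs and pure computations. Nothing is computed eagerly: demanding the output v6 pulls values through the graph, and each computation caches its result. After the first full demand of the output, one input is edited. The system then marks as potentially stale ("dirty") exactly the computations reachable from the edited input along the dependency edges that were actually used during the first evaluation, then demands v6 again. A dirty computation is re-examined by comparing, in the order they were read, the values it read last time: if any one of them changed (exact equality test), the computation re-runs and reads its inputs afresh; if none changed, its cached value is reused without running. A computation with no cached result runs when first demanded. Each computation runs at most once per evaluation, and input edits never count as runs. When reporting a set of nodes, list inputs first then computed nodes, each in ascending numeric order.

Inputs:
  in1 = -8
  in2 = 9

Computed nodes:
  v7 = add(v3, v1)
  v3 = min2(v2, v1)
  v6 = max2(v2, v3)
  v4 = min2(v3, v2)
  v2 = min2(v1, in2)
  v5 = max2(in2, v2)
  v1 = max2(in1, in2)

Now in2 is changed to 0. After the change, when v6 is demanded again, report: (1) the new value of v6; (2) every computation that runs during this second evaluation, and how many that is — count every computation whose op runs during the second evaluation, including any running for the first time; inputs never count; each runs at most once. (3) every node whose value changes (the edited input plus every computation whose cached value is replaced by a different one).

v6 now evaluates to 0.
Run set: v1, v2, v3, v6 (4 run).
Changed values: in2, v1, v2, v3, v6.

Initial pass — values computed on the first demand:
  v1 = max2(-8, 9) = 9
  v2 = min2(9, 9) = 9
  v3 = min2(9, 9) = 9
  v6 = max2(9, 9) = 9

Second demand — change propagation:
  v1: re-runs because in2 9->0; new result 0.
  v2: re-runs because v1 9->0; in2 9->0; new result 0.
  v3: re-runs because v2 9->0; v1 9->0; new result 0.
  v6: re-runs because v2 9->0; v3 9->0; new result 0.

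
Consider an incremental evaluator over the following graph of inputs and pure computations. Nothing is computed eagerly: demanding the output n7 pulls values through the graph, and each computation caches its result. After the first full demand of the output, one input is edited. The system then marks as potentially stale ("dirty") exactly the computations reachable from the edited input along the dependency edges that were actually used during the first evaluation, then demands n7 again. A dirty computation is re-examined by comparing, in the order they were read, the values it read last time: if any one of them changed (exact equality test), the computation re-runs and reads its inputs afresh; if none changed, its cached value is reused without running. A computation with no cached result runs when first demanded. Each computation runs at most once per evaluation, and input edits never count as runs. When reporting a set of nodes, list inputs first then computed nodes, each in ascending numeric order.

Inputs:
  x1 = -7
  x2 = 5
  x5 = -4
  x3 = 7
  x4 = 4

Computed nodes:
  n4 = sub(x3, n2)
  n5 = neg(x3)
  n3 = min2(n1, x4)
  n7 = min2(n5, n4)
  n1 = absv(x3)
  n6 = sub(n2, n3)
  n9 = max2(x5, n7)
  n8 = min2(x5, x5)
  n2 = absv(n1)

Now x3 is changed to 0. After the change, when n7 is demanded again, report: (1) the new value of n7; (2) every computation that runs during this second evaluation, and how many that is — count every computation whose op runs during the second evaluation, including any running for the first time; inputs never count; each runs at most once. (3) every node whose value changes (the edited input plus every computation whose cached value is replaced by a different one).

Initial pass — values computed on the first demand:
  n1 = absv(7) = 7
  n2 = absv(7) = 7
  n4 = sub(7, 7) = 0
  n5 = neg(7) = -7
  n7 = min2(-7, 0) = -7

Second demand — change propagation:
  n1: re-runs because x3 7->0; new result 0.
  n2: re-runs because n1 7->0; new result 0.
  n4: re-runs because x3 7->0; n2 7->0; new result 0 (unchanged).
  n5: re-runs because x3 7->0; new result 0.
  n7: re-runs because n5 -7->0; new result 0.

n7 now evaluates to 0.
Run set: n1, n2, n4, n5, n7 (5 run).
Changed values: x3, n1, n2, n5, n7.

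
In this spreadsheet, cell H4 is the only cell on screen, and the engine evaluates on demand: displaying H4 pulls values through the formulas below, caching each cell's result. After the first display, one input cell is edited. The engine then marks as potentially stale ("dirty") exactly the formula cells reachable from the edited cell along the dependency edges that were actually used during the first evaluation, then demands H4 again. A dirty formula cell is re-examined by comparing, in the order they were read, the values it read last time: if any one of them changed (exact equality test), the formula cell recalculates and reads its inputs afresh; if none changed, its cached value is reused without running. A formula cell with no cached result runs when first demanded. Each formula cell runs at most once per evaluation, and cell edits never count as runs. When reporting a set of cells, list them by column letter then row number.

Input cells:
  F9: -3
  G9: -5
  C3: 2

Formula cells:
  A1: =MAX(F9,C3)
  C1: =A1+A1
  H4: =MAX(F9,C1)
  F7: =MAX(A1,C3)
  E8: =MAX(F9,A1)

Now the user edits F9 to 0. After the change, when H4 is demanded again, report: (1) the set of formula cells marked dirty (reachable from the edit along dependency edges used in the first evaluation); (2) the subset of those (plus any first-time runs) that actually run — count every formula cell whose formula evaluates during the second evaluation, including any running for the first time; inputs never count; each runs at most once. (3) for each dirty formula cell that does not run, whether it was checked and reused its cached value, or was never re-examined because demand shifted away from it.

Initial pass — values computed on the first demand:
  A1 = MAX(-3, 2) = 2
  C1 = 2 + 2 = 4
  H4 = MAX(-3, 4) = 4

Second demand — change propagation:
  A1: re-runs because F9 -3->0; new result 2 (unchanged).
  C1: re-examined; everything it read last time is the same (A1 unchanged, A1 unchanged) — cache 4 kept, no run.
  H4: re-runs because F9 -3->0; new result 4 (unchanged).

The important point: at C1 every value read last time is unchanged, so the dirty flag clears without a run.

Dirty set: A1, C1, H4.
Run set: A1, H4 (2 run).
Re-examined without running (cache reused): C1.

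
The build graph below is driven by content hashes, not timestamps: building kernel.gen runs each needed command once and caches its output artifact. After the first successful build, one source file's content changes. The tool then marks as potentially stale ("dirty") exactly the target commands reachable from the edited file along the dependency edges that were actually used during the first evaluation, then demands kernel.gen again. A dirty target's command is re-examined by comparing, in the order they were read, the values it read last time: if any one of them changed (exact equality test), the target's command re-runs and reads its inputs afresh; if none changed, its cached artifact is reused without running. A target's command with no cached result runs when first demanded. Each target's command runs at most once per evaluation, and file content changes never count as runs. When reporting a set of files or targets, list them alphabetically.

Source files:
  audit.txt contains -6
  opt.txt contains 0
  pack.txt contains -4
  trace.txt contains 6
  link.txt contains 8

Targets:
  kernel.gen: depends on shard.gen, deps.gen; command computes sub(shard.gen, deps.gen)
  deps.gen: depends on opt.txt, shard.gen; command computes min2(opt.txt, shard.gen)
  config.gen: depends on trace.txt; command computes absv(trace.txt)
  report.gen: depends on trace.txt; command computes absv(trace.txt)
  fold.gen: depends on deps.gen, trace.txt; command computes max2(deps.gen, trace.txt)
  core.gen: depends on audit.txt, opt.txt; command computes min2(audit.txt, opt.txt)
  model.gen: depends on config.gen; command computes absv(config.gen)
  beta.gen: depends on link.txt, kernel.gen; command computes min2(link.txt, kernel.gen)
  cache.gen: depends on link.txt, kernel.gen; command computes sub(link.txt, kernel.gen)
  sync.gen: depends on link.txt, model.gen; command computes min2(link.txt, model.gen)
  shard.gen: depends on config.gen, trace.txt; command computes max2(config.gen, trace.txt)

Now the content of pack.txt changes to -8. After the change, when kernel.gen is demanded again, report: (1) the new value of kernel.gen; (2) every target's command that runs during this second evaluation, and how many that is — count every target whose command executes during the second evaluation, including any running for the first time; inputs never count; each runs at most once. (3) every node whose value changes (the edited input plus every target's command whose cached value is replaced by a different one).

kernel.gen now evaluates to 6.
Run set: none (0 run).
Changed values: pack.txt.
The important point: nothing the output needs ever reads pack.txt, so the edit is invisible to it.

Initial pass — values computed on the first demand:
  config.gen = absv(6) = 6
  shard.gen = max2(6, 6) = 6
  deps.gen = min2(0, 6) = 0
  kernel.gen = sub(6, 0) = 6

Second demand — change propagation:
  no demanded computation ever read pack.txt, so the edit dirties nothing and nothing runs.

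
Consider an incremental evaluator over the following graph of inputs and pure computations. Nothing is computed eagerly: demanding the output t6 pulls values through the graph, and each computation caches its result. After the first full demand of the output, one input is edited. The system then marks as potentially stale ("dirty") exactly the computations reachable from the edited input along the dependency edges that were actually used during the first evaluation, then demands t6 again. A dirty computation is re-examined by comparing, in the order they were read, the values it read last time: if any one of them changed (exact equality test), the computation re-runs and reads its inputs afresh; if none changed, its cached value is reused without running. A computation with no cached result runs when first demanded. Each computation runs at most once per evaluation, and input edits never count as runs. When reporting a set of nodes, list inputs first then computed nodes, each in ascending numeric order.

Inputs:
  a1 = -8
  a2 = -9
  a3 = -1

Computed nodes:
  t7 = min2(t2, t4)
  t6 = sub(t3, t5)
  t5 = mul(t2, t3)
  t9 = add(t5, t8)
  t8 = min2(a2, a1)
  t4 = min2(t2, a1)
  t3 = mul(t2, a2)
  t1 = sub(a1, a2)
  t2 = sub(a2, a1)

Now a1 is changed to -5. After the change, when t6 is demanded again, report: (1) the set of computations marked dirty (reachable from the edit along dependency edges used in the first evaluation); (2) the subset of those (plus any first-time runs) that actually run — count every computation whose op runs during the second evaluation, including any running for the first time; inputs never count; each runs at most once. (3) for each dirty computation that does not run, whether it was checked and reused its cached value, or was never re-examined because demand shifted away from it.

Initial pass — values computed on the first demand:
  t2 = sub(-9, -8) = -1
  t3 = mul(-1, -9) = 9
  t5 = mul(-1, 9) = -9
  t6 = sub(9, -9) = 18

Second demand — change propagation:
  t2: re-runs because a1 -8->-5; new result -4.
  t3: re-runs because t2 -1->-4; new result 36.
  t5: re-runs because t2 -1->-4; t3 9->36; new result -144.
  t6: re-runs because t3 9->36; t5 -9->-144; new result 180.

Dirty set: t2, t3, t5, t6.
Run set: t2, t3, t5, t6 (4 run).
All dirty computations ended up running.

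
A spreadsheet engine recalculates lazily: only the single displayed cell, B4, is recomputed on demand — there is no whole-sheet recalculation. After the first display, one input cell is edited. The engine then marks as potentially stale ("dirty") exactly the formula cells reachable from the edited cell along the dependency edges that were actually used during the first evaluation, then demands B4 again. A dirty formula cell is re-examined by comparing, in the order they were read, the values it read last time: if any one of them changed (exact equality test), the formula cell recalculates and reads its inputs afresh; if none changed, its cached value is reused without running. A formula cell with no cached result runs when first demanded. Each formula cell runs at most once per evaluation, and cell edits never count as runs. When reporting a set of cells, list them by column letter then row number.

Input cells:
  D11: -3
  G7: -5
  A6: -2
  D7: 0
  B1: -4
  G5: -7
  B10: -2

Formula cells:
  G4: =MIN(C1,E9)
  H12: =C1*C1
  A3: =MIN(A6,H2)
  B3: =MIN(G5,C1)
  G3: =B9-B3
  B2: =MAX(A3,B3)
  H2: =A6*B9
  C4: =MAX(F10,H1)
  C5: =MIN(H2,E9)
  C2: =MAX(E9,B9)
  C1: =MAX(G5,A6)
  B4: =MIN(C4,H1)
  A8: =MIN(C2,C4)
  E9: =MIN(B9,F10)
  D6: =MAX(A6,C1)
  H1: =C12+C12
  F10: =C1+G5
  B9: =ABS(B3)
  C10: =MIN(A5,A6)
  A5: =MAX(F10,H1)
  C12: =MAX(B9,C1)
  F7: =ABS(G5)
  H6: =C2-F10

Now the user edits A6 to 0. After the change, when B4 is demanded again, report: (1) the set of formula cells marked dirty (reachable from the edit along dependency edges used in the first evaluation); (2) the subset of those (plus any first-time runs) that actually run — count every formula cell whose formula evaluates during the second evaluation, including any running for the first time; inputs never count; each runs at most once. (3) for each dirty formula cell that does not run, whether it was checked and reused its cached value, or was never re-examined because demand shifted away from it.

First evaluation (everything demanded from the output):
  C1 = MAX(-7, -2) = -2
  B3 = MIN(-7, -2) = -7
  B9 = ABS(-7) = 7
  C12 = MAX(7, -2) = 7
  F10 = -2 + -7 = -9
  H1 = 7 + 7 = 14
  C4 = MAX(-9, 14) = 14
  B4 = MIN(14, 14) = 14

Propagation after the edit:
  C1: runs — A6 -2->0; result 0.
  B3: runs — C1 -2->0; result -7 (same value as before).
  B9: checked — values it read are unchanged (B3 unchanged); reused cached 7 without running.
  C12: runs — C1 -2->0; result 7 (same value as before).
  F10: runs — C1 -2->0; result -7.
  H1: checked — values it read are unchanged (C12 unchanged, C12 unchanged); reused cached 14 without running.
  C4: runs — F10 -9->-7; result 14 (same value as before).
  B4: checked — values it read are unchanged (C4 unchanged, H1 unchanged); reused cached 14 without running.

Key observation: the cutoff stops propagation at B9 — its inputs' values are unchanged, so it reuses its cache.

Marked dirty: B3, B4, B9, C1, C4, C12, F10, H1.
Formula cells that run: B3, C1, C4, C12, F10 — 5 in total.
Checked but reused from cache: B4, B9, H1.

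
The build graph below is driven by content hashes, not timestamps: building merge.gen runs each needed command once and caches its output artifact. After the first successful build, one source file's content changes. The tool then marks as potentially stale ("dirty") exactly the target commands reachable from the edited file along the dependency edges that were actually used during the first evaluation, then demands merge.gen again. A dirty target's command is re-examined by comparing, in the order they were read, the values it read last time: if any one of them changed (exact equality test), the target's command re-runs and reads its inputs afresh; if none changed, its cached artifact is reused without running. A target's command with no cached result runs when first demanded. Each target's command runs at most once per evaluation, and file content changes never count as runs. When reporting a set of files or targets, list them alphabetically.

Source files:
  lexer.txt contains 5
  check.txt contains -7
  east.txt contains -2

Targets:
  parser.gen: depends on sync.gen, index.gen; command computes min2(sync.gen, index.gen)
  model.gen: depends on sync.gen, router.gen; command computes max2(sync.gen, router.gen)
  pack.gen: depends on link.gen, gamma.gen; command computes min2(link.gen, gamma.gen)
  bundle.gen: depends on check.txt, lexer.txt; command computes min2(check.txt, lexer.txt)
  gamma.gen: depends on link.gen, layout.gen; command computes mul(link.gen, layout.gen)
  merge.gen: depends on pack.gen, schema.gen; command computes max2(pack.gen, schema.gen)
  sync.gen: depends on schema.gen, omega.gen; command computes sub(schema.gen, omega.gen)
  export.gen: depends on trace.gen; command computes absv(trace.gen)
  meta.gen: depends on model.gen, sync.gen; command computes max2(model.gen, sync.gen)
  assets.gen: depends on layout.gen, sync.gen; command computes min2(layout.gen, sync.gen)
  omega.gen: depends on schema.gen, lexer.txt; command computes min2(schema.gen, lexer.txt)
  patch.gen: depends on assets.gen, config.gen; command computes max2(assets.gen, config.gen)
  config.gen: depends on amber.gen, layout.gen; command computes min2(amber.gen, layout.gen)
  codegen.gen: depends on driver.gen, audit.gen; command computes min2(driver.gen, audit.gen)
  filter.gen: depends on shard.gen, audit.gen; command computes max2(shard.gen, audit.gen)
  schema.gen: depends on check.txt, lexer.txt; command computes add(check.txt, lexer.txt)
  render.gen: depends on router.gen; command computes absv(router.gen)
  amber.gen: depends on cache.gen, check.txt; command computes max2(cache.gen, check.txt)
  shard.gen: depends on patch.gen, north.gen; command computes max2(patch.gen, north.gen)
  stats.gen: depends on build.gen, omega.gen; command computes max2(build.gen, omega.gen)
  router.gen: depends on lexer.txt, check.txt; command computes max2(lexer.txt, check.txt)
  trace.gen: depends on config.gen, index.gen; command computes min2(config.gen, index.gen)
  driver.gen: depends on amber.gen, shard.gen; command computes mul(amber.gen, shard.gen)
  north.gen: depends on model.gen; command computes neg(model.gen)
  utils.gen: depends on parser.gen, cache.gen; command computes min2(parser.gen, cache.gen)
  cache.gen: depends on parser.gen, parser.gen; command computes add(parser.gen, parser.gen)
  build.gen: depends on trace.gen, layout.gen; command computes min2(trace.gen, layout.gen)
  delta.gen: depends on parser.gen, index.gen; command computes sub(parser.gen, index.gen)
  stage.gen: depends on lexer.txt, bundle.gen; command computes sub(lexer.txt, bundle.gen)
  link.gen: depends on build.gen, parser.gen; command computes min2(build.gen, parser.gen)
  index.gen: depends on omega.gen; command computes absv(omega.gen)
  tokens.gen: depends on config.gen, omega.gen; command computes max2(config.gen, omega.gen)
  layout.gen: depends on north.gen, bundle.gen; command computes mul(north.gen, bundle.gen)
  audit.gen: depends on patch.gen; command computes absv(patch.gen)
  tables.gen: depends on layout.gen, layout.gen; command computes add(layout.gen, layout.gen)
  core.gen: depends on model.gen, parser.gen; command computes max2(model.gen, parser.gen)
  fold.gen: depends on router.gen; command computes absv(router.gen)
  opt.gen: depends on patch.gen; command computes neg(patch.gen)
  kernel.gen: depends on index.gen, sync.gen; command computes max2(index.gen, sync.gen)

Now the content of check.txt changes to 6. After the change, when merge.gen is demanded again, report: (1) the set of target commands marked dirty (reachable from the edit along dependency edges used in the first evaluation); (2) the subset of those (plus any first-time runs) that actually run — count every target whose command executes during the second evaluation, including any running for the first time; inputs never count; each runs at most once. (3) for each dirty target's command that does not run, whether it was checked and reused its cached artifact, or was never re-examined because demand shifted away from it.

Dirty set: amber.gen, build.gen, bundle.gen, cache.gen, config.gen, gamma.gen, index.gen, layout.gen, link.gen, merge.gen, model.gen, north.gen, omega.gen, pack.gen, parser.gen, router.gen, schema.gen, sync.gen, trace.gen.
Run set: amber.gen, build.gen, bundle.gen, cache.gen, config.gen, gamma.gen, index.gen, layout.gen, link.gen, merge.gen, model.gen, north.gen, omega.gen, pack.gen, parser.gen, router.gen, schema.gen, sync.gen, trace.gen (19 run).
All dirty target commands ended up running.

Initial pass — values computed on the first demand:
  bundle.gen = min2(-7, 5) = -7
  router.gen = max2(5, -7) = 5
  schema.gen = add(-7, 5) = -2
  omega.gen = min2(-2, 5) = -2
  index.gen = absv(-2) = 2
  sync.gen = sub(-2, -2) = 0
  model.gen = max2(0, 5) = 5
  north.gen = neg(5) = -5
  layout.gen = mul(-5, -7) = 35
  parser.gen = min2(0, 2) = 0
  cache.gen = add(0, 0) = 0
  amber.gen = max2(0, -7) = 0
  config.gen = min2(0, 35) = 0
  trace.gen = min2(0, 2) = 0
  build.gen = min2(0, 35) = 0
  link.gen = min2(0, 0) = 0
  gamma.gen = mul(0, 35) = 0
  pack.gen = min2(0, 0) = 0
  merge.gen = max2(0, -2) = 0

Second demand — change propagation:
  bundle.gen: re-runs because check.txt -7->6; new result 5.
  router.gen: re-runs because check.txt -7->6; new result 6.
  schema.gen: re-runs because check.txt -7->6; new result 11.
  omega.gen: re-runs because schema.gen -2->11; new result 5.
  index.gen: re-runs because omega.gen -2->5; new result 5.
  sync.gen: re-runs because schema.gen -2->11; omega.gen -2->5; new result 6.
  model.gen: re-runs because sync.gen 0->6; router.gen 5->6; new result 6.
  north.gen: re-runs because model.gen 5->6; new result -6.
  layout.gen: re-runs because north.gen -5->-6; bundle.gen -7->5; new result -30.
  parser.gen: re-runs because sync.gen 0->6; index.gen 2->5; new result 5.
  cache.gen: re-runs because parser.gen 0->5; parser.gen 0->5; new result 10.
  amber.gen: re-runs because cache.gen 0->10; check.txt -7->6; new result 10.
  config.gen: re-runs because amber.gen 0->10; layout.gen 35->-30; new result -30.
  trace.gen: re-runs because config.gen 0->-30; index.gen 2->5; new result -30.
  build.gen: re-runs because trace.gen 0->-30; layout.gen 35->-30; new result -30.
  link.gen: re-runs because build.gen 0->-30; parser.gen 0->5; new result -30.
  gamma.gen: re-runs because link.gen 0->-30; layout.gen 35->-30; new result 900.
  pack.gen: re-runs because link.gen 0->-30; gamma.gen 0->900; new result -30.
  merge.gen: re-runs because pack.gen 0->-30; schema.gen -2->11; new result 11.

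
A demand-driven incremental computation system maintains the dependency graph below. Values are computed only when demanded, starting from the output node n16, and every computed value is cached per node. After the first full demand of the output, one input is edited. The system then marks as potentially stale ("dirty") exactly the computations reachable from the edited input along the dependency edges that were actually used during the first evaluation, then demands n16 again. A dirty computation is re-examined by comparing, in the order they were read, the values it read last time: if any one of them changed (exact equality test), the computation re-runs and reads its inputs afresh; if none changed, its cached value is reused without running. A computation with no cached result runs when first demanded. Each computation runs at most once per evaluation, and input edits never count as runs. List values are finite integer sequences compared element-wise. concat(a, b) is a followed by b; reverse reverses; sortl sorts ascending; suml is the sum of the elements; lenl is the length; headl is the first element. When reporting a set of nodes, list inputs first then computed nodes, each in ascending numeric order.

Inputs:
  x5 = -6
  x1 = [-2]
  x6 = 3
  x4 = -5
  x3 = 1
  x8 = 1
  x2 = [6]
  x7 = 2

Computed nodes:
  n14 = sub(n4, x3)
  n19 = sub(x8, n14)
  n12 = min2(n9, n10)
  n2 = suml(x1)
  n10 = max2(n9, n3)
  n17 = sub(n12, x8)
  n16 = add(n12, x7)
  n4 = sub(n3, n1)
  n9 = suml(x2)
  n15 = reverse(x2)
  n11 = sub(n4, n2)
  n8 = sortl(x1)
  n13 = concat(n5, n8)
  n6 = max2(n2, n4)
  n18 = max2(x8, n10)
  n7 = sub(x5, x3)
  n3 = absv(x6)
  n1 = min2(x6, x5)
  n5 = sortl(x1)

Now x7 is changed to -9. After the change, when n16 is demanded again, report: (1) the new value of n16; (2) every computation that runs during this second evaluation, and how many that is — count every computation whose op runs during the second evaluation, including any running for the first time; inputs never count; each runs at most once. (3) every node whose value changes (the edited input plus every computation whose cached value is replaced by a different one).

New value of n16: -3.
Computations that run: n16 — 1 in total.
Values that change: x7, n16.

First evaluation (everything demanded from the output):
  n3 = absv(3) = 3
  n9 = suml([6]) = 6
  n10 = max2(6, 3) = 6
  n12 = min2(6, 6) = 6
  n16 = add(6, 2) = 8

Propagation after the edit:
  n16: runs — x7 2->-9; result -3.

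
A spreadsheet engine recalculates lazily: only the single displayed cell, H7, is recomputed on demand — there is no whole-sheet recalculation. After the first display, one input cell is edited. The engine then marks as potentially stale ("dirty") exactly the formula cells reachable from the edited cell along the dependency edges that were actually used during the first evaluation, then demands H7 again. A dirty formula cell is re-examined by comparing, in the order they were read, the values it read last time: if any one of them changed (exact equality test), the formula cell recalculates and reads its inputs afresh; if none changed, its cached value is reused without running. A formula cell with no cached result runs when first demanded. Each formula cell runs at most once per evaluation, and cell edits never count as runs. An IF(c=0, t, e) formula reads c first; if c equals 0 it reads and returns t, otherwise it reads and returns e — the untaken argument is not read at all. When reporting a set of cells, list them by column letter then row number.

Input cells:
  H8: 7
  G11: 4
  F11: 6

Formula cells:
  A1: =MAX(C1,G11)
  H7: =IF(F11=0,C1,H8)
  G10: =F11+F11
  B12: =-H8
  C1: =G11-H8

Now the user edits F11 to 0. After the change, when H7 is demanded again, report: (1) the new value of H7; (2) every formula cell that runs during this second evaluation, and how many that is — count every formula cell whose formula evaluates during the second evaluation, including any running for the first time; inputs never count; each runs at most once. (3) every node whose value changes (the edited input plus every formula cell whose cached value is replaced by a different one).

New value of H7: -3.
Formula cells that run: C1, H7 — 2 in total.
Values that change: F11, H7.
Key observation: a condition flipped, so demand reaches new nodes — C1 runs for the first time.

First evaluation (everything demanded from the output):
  H7 = IF(F11=0: F11=6 -> else branch H8) = 7

Propagation after the edit:
  C1: demanded for the first time — runs, produces -3.
  H7: runs — F11 6->0; result -3.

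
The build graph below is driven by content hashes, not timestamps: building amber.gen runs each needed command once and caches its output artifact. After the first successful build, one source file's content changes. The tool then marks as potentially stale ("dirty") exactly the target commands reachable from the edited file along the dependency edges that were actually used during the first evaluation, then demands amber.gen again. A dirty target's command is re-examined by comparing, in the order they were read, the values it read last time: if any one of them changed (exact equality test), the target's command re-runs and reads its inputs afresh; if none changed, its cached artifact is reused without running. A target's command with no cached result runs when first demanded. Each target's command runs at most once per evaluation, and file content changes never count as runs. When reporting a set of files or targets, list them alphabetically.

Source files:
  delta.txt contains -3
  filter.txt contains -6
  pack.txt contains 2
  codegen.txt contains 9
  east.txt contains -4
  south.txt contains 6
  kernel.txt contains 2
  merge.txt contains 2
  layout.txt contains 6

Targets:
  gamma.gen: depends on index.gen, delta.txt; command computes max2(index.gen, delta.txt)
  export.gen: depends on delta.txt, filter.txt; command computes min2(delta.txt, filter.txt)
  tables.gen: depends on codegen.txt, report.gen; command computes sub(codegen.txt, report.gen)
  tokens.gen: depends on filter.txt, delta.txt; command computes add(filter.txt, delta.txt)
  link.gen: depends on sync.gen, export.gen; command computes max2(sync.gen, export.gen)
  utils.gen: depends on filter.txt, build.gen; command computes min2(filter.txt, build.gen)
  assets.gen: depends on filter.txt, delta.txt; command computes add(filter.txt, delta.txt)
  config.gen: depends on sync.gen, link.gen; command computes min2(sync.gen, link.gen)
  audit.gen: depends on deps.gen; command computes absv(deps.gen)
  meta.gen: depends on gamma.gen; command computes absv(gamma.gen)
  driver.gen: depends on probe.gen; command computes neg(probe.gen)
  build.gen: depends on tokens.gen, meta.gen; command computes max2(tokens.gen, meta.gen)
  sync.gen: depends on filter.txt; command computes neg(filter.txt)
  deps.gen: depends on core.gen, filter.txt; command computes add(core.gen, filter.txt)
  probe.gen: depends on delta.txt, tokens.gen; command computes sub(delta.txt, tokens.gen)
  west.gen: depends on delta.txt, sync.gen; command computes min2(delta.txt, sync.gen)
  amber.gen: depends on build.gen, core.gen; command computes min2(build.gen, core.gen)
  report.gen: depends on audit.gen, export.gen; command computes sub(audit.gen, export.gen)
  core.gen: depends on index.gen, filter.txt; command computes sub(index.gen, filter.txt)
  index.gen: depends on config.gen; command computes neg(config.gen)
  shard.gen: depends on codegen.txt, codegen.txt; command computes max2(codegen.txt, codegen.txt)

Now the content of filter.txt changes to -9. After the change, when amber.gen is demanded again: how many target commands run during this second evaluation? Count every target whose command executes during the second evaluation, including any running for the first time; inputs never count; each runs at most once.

Run set: build.gen, config.gen, core.gen, export.gen, gamma.gen, index.gen, link.gen, sync.gen, tokens.gen (9 run).
The important point: at meta.gen every value read last time is unchanged, so the dirty flag clears without a run.

Initial pass — values computed on the first demand:
  export.gen = min2(-3, -6) = -6
  sync.gen = neg(-6) = 6
  link.gen = max2(6, -6) = 6
  config.gen = min2(6, 6) = 6
  index.gen = neg(6) = -6
  core.gen = sub(-6, -6) = 0
  gamma.gen = max2(-6, -3) = -3
  meta.gen = absv(-3) = 3
  tokens.gen = add(-6, -3) = -9
  build.gen = max2(-9, 3) = 3
  amber.gen = min2(3, 0) = 0

Second demand — change propagation:
  export.gen: re-runs because filter.txt -6->-9; new result -9.
  sync.gen: re-runs because filter.txt -6->-9; new result 9.
  link.gen: re-runs because sync.gen 6->9; export.gen -6->-9; new result 9.
  config.gen: re-runs because sync.gen 6->9; link.gen 6->9; new result 9.
  index.gen: re-runs because config.gen 6->9; new result -9.
  core.gen: re-runs because index.gen -6->-9; filter.txt -6->-9; new result 0 (unchanged).
  gamma.gen: re-runs because index.gen -6->-9; new result -3 (unchanged).
  meta.gen: re-examined; everything it read last time is the same (gamma.gen unchanged) — cache 3 kept, no run.
  tokens.gen: re-runs because filter.txt -6->-9; new result -12.
  build.gen: re-runs because tokens.gen -9->-12; new result 3 (unchanged).
  amber.gen: re-examined; everything it read last time is the same (build.gen unchanged, core.gen unchanged) — cache 0 kept, no run.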